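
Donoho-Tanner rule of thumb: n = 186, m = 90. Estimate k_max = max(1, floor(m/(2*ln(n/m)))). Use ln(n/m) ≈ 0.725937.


n/m = 186/90 = 31/15.
ln(n/m) ≈ 0.725937.
2*ln(n/m) ≈ 1.451874.
m/(2*ln(n/m)) ≈ 90/1.451874 ≈ 61.9889.
floor = 61.
k_max = max(1, 61) = 61.

61


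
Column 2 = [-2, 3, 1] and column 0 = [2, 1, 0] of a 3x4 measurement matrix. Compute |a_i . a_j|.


Inner product: -2*2 + 3*1 + 1*0
Products: [-4, 3, 0]
Sum = -1.
|dot| = 1.

1


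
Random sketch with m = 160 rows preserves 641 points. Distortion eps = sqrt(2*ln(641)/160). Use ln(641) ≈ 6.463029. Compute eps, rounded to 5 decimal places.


ln(641) ≈ 6.463029.
2*ln(N)/m ≈ 2*6.463029/160 ≈ 0.08078786.
eps = sqrt(0.08078786) ≈ 0.2842321 ≈ 0.28423.

0.28423


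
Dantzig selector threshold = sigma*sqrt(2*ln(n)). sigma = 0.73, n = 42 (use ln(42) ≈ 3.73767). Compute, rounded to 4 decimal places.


ln(42) ≈ 3.73767.
2*ln(n) ≈ 7.47534.
sqrt(2*ln(n)) ≈ sqrt(7.47534) ≈ 2.734107.
threshold ≈ 0.73*2.734107 = 1.99589811 ≈ 1.9959.

1.9959


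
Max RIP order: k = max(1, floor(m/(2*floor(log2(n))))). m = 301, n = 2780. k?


floor(log2(2780)) = 11.
2*11 = 22.
m/(2*floor(log2(n))) = 301/22 ≈ 13.6818.
floor = 13.
k = max(1, 13) = 13.

13


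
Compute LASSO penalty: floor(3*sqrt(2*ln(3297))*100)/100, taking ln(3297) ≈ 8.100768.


ln(3297) ≈ 8.100768.
2*ln(n) ≈ 16.201536.
sqrt(2*ln(n)) ≈ sqrt(16.201536) ≈ 4.025113.
lambda ≈ 3*4.025113 = 12.075339.
floor(lambda*100)/100 = 12.07.

12.07


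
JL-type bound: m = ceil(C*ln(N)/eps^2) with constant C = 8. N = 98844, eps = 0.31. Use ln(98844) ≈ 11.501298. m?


ln(98844) ≈ 11.501298.
eps^2 = 0.31^2 = 0.0961.
C*ln(N)/eps^2 ≈ 8*11.501298/0.0961 ≈ 957.4442.
m = ceil(957.4442) = 958.

958


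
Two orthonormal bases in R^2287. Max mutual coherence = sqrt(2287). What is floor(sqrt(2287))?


47^2 = 2209 <= 2287 < 2304 = 48^2, so 47 <= sqrt(2287) < 48.
floor(sqrt(2287)) = 47.

47


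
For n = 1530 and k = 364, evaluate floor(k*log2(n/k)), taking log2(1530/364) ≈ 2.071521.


log2(n/k) = log2(1530/364) ≈ 2.071521.
k*log2(n/k) ≈ 364*2.071521 = 754.033644.
floor(754.033644) = 754.

754


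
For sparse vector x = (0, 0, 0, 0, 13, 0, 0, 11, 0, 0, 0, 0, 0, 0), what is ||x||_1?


Non-zero entries: [(4, 13), (7, 11)]
Absolute values: [13, 11]
||x||_1 = sum = 24.

24


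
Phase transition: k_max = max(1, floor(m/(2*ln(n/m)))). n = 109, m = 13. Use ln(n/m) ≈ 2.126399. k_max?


n/m = 109/13.
ln(n/m) ≈ 2.126399.
2*ln(n/m) ≈ 4.252798.
m/(2*ln(n/m)) ≈ 13/4.252798 ≈ 3.0568.
floor = 3.
k_max = max(1, 3) = 3.

3


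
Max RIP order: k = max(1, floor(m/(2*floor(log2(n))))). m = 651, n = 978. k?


floor(log2(978)) = 9.
2*9 = 18.
m/(2*floor(log2(n))) = 651/18 ≈ 36.1667.
floor = 36.
k = max(1, 36) = 36.

36


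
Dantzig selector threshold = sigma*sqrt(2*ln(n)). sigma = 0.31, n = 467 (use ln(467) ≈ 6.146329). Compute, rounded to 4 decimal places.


ln(467) ≈ 6.146329.
2*ln(n) ≈ 12.292658.
sqrt(2*ln(n)) ≈ sqrt(12.292658) ≈ 3.506089.
threshold ≈ 0.31*3.506089 = 1.08688759 ≈ 1.0869.

1.0869


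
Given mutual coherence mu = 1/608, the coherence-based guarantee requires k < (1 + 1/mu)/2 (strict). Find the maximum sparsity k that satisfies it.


1/mu = 608.
1 + 1/mu = 609.
(1 + 1/mu)/2 = 304.5 is not an integer, so k_max = floor(304.5) = 304.

304


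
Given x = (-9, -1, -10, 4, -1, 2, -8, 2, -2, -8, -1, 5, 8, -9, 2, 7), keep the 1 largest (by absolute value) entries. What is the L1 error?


Sorted |x_i| descending: [10, 9, 9, 8, 8, 8, 7, 5, 4, 2, 2, 2, 2, 1, 1, 1]
Keep top 1: [10]
Tail entries: [9, 9, 8, 8, 8, 7, 5, 4, 2, 2, 2, 2, 1, 1, 1]
L1 error = sum of tail = 69.

69


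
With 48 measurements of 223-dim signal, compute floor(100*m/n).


100*m/n = 100*48/223 ≈ 21.5247.
floor = 21.

21


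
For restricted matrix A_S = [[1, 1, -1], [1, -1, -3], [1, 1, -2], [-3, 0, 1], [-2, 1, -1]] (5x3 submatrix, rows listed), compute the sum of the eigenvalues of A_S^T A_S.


Sum of eigenvalues of A_S^T A_S = trace(A_S^T A_S) = sum of squared column norms of A_S.
A_S^T A_S diagonal: [16, 4, 16].
trace = 16 + 4 + 16 = 36.

36


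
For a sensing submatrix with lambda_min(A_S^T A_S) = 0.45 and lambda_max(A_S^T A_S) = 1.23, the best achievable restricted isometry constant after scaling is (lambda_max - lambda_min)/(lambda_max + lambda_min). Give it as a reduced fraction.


lambda_max - lambda_min = 1.23 - 0.45 = 0.78.
lambda_max + lambda_min = 1.23 + 0.45 = 1.68.
delta = 0.78/1.68 = 78/168 = 13/28.

13/28


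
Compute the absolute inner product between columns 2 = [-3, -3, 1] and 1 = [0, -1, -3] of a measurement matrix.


Inner product: -3*0 + -3*-1 + 1*-3
Products: [0, 3, -3]
Sum = 0.
|dot| = 0.

0


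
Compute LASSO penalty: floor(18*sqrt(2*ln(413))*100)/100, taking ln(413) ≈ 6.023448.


ln(413) ≈ 6.023448.
2*ln(n) ≈ 12.046896.
sqrt(2*ln(n)) ≈ sqrt(12.046896) ≈ 3.470864.
lambda ≈ 18*3.470864 = 62.475552.
floor(lambda*100)/100 = 62.47.

62.47


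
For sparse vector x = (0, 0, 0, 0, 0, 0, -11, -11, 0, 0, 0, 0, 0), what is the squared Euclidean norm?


Non-zero entries: [(6, -11), (7, -11)]
Squares: [121, 121]
||x||_2^2 = sum = 242.

242


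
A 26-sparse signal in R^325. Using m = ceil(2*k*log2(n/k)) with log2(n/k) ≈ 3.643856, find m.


log2(n/k) = log2(325/26) ≈ 3.643856.
2*k*log2(n/k) ≈ 2*26*3.643856 = 189.480512.
m = ceil(189.480512) = 190.

190


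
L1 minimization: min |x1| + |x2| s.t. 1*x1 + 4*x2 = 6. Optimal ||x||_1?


Axis intercepts:
  x1 = 6, x2 = 0: L1 = 6
  x1 = 0, x2 = 3/2: L1 = 3/2
x* = (0, 3/2)
||x*||_1 = 3/2.

3/2


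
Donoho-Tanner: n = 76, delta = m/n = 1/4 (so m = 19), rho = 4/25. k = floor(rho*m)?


m = 1/4*76 = 19.
rho = 4/25.
rho*m = 4/25*19 = 3.04.
k = floor(3.04) = 3.

3


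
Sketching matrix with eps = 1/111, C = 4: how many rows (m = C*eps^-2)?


1/eps = 111.
(1/eps)^2 = 12321.
m = 4*12321 = 49284.

49284


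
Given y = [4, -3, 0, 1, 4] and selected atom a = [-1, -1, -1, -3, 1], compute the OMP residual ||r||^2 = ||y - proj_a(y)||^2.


a^T a = 13.
a^T y = 0.
coeff = 0/13 = 0.
||r||^2 = 42.

42


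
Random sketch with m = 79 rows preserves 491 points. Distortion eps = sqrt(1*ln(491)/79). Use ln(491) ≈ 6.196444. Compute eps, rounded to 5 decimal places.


ln(491) ≈ 6.196444.
1*ln(N)/m ≈ 1*6.196444/79 ≈ 0.078436.
eps = sqrt(0.078436) ≈ 0.2800643 ≈ 0.28006.

0.28006


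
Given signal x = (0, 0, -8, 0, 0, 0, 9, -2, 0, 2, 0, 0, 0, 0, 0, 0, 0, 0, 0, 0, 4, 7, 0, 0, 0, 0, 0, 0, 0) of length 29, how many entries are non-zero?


Non-zero positions: [2, 6, 7, 9, 20, 21].
Sparsity = 6.

6


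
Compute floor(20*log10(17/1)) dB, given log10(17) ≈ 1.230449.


||x||/||e|| = 17/1 = 17.
log10(17) ≈ 1.230449.
20*log10(||x||/||e||) ≈ 20*1.230449 = 24.60898.
floor(24.60898) = 24.

24


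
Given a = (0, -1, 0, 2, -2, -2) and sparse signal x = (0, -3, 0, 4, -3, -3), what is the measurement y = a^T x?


Non-zero terms: ['-1*-3', '2*4', '-2*-3', '-2*-3']
Products: [3, 8, 6, 6]
y = sum = 23.

23


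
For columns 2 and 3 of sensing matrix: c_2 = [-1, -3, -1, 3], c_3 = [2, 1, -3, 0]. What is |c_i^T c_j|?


Inner product: -1*2 + -3*1 + -1*-3 + 3*0
Products: [-2, -3, 3, 0]
Sum = -2.
|dot| = 2.

2


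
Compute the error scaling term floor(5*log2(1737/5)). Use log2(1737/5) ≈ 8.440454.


log2(n/k) = log2(1737/5) ≈ 8.440454.
k*log2(n/k) ≈ 5*8.440454 = 42.20227.
floor(42.20227) = 42.

42


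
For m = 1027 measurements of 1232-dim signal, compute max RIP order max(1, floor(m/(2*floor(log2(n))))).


floor(log2(1232)) = 10.
2*10 = 20.
m/(2*floor(log2(n))) = 1027/20 ≈ 51.35.
floor = 51.
k = max(1, 51) = 51.

51


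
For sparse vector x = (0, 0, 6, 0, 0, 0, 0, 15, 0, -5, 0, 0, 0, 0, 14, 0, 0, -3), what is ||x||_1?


Non-zero entries: [(2, 6), (7, 15), (9, -5), (14, 14), (17, -3)]
Absolute values: [6, 15, 5, 14, 3]
||x||_1 = sum = 43.

43


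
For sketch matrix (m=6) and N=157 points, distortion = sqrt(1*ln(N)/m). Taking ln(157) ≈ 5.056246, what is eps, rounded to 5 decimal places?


ln(157) ≈ 5.056246.
1*ln(N)/m ≈ 1*5.056246/6 ≈ 0.84270767.
eps = sqrt(0.84270767) ≈ 0.9179911 ≈ 0.91799.

0.91799


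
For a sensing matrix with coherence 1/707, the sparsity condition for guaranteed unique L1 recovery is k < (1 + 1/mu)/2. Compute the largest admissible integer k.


1/mu = 707.
1 + 1/mu = 708.
(1 + 1/mu)/2 = 354 is an integer and the inequality is strict, so k_max = 354 - 1 = 353.

353


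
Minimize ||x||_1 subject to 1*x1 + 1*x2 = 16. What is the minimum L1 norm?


Axis intercepts:
  x1 = 16, x2 = 0: L1 = 16
  x1 = 0, x2 = 16: L1 = 16
x* = (16, 0)
||x*||_1 = 16.

16


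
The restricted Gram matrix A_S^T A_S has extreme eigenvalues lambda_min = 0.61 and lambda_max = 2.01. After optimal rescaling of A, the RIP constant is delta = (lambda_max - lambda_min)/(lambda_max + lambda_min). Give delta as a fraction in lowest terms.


lambda_max - lambda_min = 2.01 - 0.61 = 1.40.
lambda_max + lambda_min = 2.01 + 0.61 = 2.62.
delta = 1.40/2.62 = 140/262 = 70/131.

70/131


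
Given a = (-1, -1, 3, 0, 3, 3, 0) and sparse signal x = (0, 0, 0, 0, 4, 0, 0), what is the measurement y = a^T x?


Non-zero terms: ['3*4']
Products: [12]
y = sum = 12.

12


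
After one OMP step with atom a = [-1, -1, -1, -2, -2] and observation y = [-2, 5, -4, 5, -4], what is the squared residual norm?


a^T a = 11.
a^T y = -1.
coeff = -1/11 = -1/11.
||r||^2 = 945/11.

945/11


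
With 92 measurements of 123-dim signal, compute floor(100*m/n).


100*m/n = 100*92/123 ≈ 74.7967.
floor = 74.

74


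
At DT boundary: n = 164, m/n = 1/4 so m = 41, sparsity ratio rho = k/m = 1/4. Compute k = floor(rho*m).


m = 1/4*164 = 41.
rho = 1/4.
rho*m = 1/4*41 = 10.25.
k = floor(10.25) = 10.

10


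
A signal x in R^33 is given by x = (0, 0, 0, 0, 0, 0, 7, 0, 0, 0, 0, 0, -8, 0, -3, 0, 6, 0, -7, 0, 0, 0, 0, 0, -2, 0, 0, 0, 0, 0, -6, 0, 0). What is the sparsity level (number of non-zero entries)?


Non-zero positions: [6, 12, 14, 16, 18, 24, 30].
Sparsity = 7.

7


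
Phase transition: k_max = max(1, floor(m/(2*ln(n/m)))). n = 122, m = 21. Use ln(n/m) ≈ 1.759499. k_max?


n/m = 122/21.
ln(n/m) ≈ 1.759499.
2*ln(n/m) ≈ 3.518998.
m/(2*ln(n/m)) ≈ 21/3.518998 ≈ 5.9676.
floor = 5.
k_max = max(1, 5) = 5.

5


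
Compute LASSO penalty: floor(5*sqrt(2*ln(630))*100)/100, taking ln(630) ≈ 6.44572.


ln(630) ≈ 6.44572.
2*ln(n) ≈ 12.89144.
sqrt(2*ln(n)) ≈ sqrt(12.89144) ≈ 3.590465.
lambda ≈ 5*3.590465 = 17.952325.
floor(lambda*100)/100 = 17.95.

17.95


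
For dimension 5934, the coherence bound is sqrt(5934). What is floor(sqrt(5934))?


77^2 = 5929 <= 5934 < 6084 = 78^2, so 77 <= sqrt(5934) < 78.
floor(sqrt(5934)) = 77.

77


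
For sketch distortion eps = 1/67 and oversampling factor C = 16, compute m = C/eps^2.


1/eps = 67.
(1/eps)^2 = 4489.
m = 16*4489 = 71824.

71824


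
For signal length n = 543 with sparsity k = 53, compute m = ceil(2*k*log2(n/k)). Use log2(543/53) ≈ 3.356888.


log2(n/k) = log2(543/53) ≈ 3.356888.
2*k*log2(n/k) ≈ 2*53*3.356888 = 355.830128.
m = ceil(355.830128) = 356.

356


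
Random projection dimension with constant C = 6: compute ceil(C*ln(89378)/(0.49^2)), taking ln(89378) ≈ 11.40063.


ln(89378) ≈ 11.40063.
eps^2 = 0.49^2 = 0.2401.
C*ln(N)/eps^2 ≈ 6*11.40063/0.2401 ≈ 284.897.
m = ceil(284.897) = 285.

285


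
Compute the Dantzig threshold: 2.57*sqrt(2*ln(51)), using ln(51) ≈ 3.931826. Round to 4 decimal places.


ln(51) ≈ 3.931826.
2*ln(n) ≈ 7.863652.
sqrt(2*ln(n)) ≈ sqrt(7.863652) ≈ 2.80422.
threshold ≈ 2.57*2.80422 = 7.2068454 ≈ 7.2068.

7.2068


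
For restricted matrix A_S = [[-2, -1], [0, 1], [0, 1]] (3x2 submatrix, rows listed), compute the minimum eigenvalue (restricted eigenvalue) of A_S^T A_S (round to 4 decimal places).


A_S^T A_S = [[4, 2], [2, 3]].
trace = 7.
det = 8.
disc = trace^2 - 4*det = 49 - 4*8 = 17.
sqrt(17) ≈ 4.123106.
lam_min = (7 - sqrt(17))/2 ≈ (7 - 4.123106)/2 = 1.438447 ≈ 1.4384.

1.4384


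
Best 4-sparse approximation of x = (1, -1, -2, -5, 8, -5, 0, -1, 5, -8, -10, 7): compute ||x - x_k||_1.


Sorted |x_i| descending: [10, 8, 8, 7, 5, 5, 5, 2, 1, 1, 1, 0]
Keep top 4: [10, 8, 8, 7]
Tail entries: [5, 5, 5, 2, 1, 1, 1, 0]
L1 error = sum of tail = 20.

20


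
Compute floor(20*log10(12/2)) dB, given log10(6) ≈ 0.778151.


||x||/||e|| = 12/2 = 6.
log10(6) ≈ 0.778151.
20*log10(||x||/||e||) ≈ 20*0.778151 = 15.56302.
floor(15.56302) = 15.

15


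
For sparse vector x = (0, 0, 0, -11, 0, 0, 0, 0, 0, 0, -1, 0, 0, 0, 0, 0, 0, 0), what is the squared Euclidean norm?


Non-zero entries: [(3, -11), (10, -1)]
Squares: [121, 1]
||x||_2^2 = sum = 122.

122


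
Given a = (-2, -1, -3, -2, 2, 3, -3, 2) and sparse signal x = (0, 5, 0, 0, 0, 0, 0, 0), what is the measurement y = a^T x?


Non-zero terms: ['-1*5']
Products: [-5]
y = sum = -5.

-5


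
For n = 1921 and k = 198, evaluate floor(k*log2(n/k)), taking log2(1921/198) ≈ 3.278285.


log2(n/k) = log2(1921/198) ≈ 3.278285.
k*log2(n/k) ≈ 198*3.278285 = 649.10043.
floor(649.10043) = 649.

649


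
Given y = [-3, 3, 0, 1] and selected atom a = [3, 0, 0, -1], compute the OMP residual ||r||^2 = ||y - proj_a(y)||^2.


a^T a = 10.
a^T y = -10.
coeff = -10/10 = -1.
||r||^2 = 9.

9


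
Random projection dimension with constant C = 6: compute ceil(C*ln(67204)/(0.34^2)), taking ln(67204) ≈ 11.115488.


ln(67204) ≈ 11.115488.
eps^2 = 0.34^2 = 0.1156.
C*ln(N)/eps^2 ≈ 6*11.115488/0.1156 ≈ 576.9284.
m = ceil(576.9284) = 577.

577


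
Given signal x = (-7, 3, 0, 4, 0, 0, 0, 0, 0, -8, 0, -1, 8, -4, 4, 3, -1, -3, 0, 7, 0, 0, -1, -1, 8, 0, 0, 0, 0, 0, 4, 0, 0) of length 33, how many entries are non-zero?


Non-zero positions: [0, 1, 3, 9, 11, 12, 13, 14, 15, 16, 17, 19, 22, 23, 24, 30].
Sparsity = 16.

16


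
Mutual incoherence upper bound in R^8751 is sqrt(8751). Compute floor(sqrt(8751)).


93^2 = 8649 <= 8751 < 8836 = 94^2, so 93 <= sqrt(8751) < 94.
floor(sqrt(8751)) = 93.

93


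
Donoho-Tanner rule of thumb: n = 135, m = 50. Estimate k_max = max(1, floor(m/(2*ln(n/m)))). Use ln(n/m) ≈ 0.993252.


n/m = 135/50 = 27/10.
ln(n/m) ≈ 0.993252.
2*ln(n/m) ≈ 1.986504.
m/(2*ln(n/m)) ≈ 50/1.986504 ≈ 25.1698.
floor = 25.
k_max = max(1, 25) = 25.

25


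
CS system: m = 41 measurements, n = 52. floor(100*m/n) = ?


100*m/n = 100*41/52 ≈ 78.8462.
floor = 78.

78


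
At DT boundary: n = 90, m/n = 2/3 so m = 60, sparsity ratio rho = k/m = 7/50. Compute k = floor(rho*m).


m = 2/3*90 = 60.
rho = 7/50.
rho*m = 7/50*60 = 8.4.
k = floor(8.4) = 8.

8


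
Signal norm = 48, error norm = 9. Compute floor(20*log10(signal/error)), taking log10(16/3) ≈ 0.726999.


||x||/||e|| = 48/9 = 16/3.
log10(16/3) ≈ 0.726999.
20*log10(||x||/||e||) ≈ 20*0.726999 = 14.53998.
floor(14.53998) = 14.

14


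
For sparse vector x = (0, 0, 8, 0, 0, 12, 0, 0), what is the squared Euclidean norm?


Non-zero entries: [(2, 8), (5, 12)]
Squares: [64, 144]
||x||_2^2 = sum = 208.

208


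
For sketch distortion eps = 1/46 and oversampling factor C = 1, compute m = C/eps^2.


1/eps = 46.
(1/eps)^2 = 2116.
m = 1*2116 = 2116.

2116


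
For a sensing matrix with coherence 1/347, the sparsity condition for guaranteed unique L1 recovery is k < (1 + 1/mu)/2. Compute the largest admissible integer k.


1/mu = 347.
1 + 1/mu = 348.
(1 + 1/mu)/2 = 174 is an integer and the inequality is strict, so k_max = 174 - 1 = 173.

173


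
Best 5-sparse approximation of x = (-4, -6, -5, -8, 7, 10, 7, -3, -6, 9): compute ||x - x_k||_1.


Sorted |x_i| descending: [10, 9, 8, 7, 7, 6, 6, 5, 4, 3]
Keep top 5: [10, 9, 8, 7, 7]
Tail entries: [6, 6, 5, 4, 3]
L1 error = sum of tail = 24.

24


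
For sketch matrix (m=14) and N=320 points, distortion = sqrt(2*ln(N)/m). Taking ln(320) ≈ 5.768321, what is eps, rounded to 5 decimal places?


ln(320) ≈ 5.768321.
2*ln(N)/m ≈ 2*5.768321/14 ≈ 0.82404586.
eps = sqrt(0.82404586) ≈ 0.9077697 ≈ 0.90777.

0.90777


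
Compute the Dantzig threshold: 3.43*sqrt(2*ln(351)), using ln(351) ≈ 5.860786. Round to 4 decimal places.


ln(351) ≈ 5.860786.
2*ln(n) ≈ 11.721572.
sqrt(2*ln(n)) ≈ sqrt(11.721572) ≈ 3.423678.
threshold ≈ 3.43*3.423678 = 11.74321554 ≈ 11.7432.

11.7432


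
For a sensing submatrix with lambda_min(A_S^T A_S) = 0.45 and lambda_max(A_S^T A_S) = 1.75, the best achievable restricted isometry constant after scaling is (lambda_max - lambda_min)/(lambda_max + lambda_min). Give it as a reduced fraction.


lambda_max - lambda_min = 1.75 - 0.45 = 1.30.
lambda_max + lambda_min = 1.75 + 0.45 = 2.20.
delta = 1.30/2.20 = 130/220 = 13/22.

13/22


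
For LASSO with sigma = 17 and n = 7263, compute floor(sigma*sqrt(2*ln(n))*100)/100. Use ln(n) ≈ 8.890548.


ln(7263) ≈ 8.890548.
2*ln(n) ≈ 17.781096.
sqrt(2*ln(n)) ≈ sqrt(17.781096) ≈ 4.216764.
lambda ≈ 17*4.216764 = 71.684988.
floor(lambda*100)/100 = 71.68.

71.68


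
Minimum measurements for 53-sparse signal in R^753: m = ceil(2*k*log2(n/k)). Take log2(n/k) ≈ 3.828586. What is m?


log2(n/k) = log2(753/53) ≈ 3.828586.
2*k*log2(n/k) ≈ 2*53*3.828586 = 405.830116.
m = ceil(405.830116) = 406.

406


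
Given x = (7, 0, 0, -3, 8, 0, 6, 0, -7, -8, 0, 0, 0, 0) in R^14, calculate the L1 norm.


Non-zero entries: [(0, 7), (3, -3), (4, 8), (6, 6), (8, -7), (9, -8)]
Absolute values: [7, 3, 8, 6, 7, 8]
||x||_1 = sum = 39.

39


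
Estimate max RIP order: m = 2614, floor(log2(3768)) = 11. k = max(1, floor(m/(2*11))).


floor(log2(3768)) = 11.
2*11 = 22.
m/(2*floor(log2(n))) = 2614/22 ≈ 118.8182.
floor = 118.
k = max(1, 118) = 118.

118


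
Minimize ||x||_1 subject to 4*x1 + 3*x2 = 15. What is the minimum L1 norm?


Axis intercepts:
  x1 = 15/4, x2 = 0: L1 = 15/4
  x1 = 0, x2 = 5: L1 = 5
x* = (15/4, 0)
||x*||_1 = 15/4.

15/4


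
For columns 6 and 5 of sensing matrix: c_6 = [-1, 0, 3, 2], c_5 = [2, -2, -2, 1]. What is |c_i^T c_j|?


Inner product: -1*2 + 0*-2 + 3*-2 + 2*1
Products: [-2, 0, -6, 2]
Sum = -6.
|dot| = 6.

6


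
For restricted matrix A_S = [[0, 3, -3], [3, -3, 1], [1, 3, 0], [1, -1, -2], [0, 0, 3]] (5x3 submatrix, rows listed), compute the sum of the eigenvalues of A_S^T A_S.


Sum of eigenvalues of A_S^T A_S = trace(A_S^T A_S) = sum of squared column norms of A_S.
A_S^T A_S diagonal: [11, 28, 23].
trace = 11 + 28 + 23 = 62.

62


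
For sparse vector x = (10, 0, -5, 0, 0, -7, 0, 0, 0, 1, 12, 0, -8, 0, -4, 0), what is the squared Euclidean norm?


Non-zero entries: [(0, 10), (2, -5), (5, -7), (9, 1), (10, 12), (12, -8), (14, -4)]
Squares: [100, 25, 49, 1, 144, 64, 16]
||x||_2^2 = sum = 399.

399


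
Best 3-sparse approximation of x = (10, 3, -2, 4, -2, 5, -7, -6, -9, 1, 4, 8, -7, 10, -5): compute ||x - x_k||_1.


Sorted |x_i| descending: [10, 10, 9, 8, 7, 7, 6, 5, 5, 4, 4, 3, 2, 2, 1]
Keep top 3: [10, 10, 9]
Tail entries: [8, 7, 7, 6, 5, 5, 4, 4, 3, 2, 2, 1]
L1 error = sum of tail = 54.

54


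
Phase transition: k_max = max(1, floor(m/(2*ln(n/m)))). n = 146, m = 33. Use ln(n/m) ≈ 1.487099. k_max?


n/m = 146/33.
ln(n/m) ≈ 1.487099.
2*ln(n/m) ≈ 2.974198.
m/(2*ln(n/m)) ≈ 33/2.974198 ≈ 11.0954.
floor = 11.
k_max = max(1, 11) = 11.

11


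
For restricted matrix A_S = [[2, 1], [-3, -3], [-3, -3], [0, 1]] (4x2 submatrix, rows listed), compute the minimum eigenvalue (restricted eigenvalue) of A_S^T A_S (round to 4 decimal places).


A_S^T A_S = [[22, 20], [20, 20]].
trace = 42.
det = 40.
disc = trace^2 - 4*det = 1764 - 4*40 = 1604.
sqrt(1604) ≈ 40.049969.
lam_min = (42 - sqrt(1604))/2 ≈ (42 - 40.049969)/2 = 0.9750155 ≈ 0.9750.

0.9750


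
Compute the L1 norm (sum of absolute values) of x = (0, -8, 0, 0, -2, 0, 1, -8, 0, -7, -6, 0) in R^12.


Non-zero entries: [(1, -8), (4, -2), (6, 1), (7, -8), (9, -7), (10, -6)]
Absolute values: [8, 2, 1, 8, 7, 6]
||x||_1 = sum = 32.

32


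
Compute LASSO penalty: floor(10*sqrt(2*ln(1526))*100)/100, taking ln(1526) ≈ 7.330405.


ln(1526) ≈ 7.330405.
2*ln(n) ≈ 14.66081.
sqrt(2*ln(n)) ≈ sqrt(14.66081) ≈ 3.828944.
lambda ≈ 10*3.828944 = 38.28944.
floor(lambda*100)/100 = 38.28.

38.28


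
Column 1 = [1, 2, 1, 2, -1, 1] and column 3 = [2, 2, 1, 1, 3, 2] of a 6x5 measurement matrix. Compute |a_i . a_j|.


Inner product: 1*2 + 2*2 + 1*1 + 2*1 + -1*3 + 1*2
Products: [2, 4, 1, 2, -3, 2]
Sum = 8.
|dot| = 8.

8


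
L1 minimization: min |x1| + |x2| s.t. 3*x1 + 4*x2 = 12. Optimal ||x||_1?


Axis intercepts:
  x1 = 4, x2 = 0: L1 = 4
  x1 = 0, x2 = 3: L1 = 3
x* = (0, 3)
||x*||_1 = 3.

3


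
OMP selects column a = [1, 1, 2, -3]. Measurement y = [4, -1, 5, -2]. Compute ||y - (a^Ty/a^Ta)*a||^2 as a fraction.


a^T a = 15.
a^T y = 19.
coeff = 19/15 = 19/15.
||r||^2 = 329/15.

329/15


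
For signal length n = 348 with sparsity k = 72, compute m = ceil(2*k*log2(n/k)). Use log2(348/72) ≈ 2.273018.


log2(n/k) = log2(348/72) ≈ 2.273018.
2*k*log2(n/k) ≈ 2*72*2.273018 = 327.314592.
m = ceil(327.314592) = 328.

328


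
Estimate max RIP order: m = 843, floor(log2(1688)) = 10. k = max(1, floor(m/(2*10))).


floor(log2(1688)) = 10.
2*10 = 20.
m/(2*floor(log2(n))) = 843/20 ≈ 42.15.
floor = 42.
k = max(1, 42) = 42.

42


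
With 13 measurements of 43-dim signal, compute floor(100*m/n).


100*m/n = 100*13/43 ≈ 30.2326.
floor = 30.

30


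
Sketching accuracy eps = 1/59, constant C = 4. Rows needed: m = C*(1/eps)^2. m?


1/eps = 59.
(1/eps)^2 = 3481.
m = 4*3481 = 13924.

13924


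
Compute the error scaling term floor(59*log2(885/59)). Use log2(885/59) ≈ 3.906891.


log2(n/k) = log2(885/59) ≈ 3.906891.
k*log2(n/k) ≈ 59*3.906891 = 230.506569.
floor(230.506569) = 230.

230


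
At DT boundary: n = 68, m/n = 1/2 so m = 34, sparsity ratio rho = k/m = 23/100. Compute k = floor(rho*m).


m = 1/2*68 = 34.
rho = 23/100.
rho*m = 23/100*34 = 7.82.
k = floor(7.82) = 7.

7


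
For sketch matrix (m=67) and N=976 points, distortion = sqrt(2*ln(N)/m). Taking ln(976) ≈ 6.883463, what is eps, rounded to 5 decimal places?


ln(976) ≈ 6.883463.
2*ln(N)/m ≈ 2*6.883463/67 ≈ 0.20547651.
eps = sqrt(0.20547651) ≈ 0.4532952 ≈ 0.45330.

0.45330


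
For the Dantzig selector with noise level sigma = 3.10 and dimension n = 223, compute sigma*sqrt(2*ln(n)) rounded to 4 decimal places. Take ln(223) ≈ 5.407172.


ln(223) ≈ 5.407172.
2*ln(n) ≈ 10.814344.
sqrt(2*ln(n)) ≈ sqrt(10.814344) ≈ 3.288517.
threshold ≈ 3.10*3.288517 = 10.1944027 ≈ 10.1944.

10.1944


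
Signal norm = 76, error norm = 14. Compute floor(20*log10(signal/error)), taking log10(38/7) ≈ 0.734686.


||x||/||e|| = 76/14 = 38/7.
log10(38/7) ≈ 0.734686.
20*log10(||x||/||e||) ≈ 20*0.734686 = 14.69372.
floor(14.69372) = 14.

14


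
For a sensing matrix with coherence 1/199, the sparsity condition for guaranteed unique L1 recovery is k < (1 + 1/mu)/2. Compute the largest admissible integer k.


1/mu = 199.
1 + 1/mu = 200.
(1 + 1/mu)/2 = 100 is an integer and the inequality is strict, so k_max = 100 - 1 = 99.

99


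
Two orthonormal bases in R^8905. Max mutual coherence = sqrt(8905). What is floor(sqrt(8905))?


94^2 = 8836 <= 8905 < 9025 = 95^2, so 94 <= sqrt(8905) < 95.
floor(sqrt(8905)) = 94.

94


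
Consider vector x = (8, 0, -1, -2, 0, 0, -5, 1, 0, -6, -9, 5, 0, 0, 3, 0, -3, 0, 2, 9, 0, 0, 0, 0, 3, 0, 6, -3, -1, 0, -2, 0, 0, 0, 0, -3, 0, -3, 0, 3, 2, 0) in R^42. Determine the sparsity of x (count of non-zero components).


Non-zero positions: [0, 2, 3, 6, 7, 9, 10, 11, 14, 16, 18, 19, 24, 26, 27, 28, 30, 35, 37, 39, 40].
Sparsity = 21.

21


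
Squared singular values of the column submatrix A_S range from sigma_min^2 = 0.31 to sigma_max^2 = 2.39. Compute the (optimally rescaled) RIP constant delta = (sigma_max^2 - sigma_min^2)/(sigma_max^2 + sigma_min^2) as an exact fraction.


lambda_max - lambda_min = 2.39 - 0.31 = 2.08.
lambda_max + lambda_min = 2.39 + 0.31 = 2.70.
delta = 2.08/2.70 = 208/270 = 104/135.

104/135


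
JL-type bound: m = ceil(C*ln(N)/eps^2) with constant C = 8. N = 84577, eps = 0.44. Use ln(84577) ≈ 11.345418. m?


ln(84577) ≈ 11.345418.
eps^2 = 0.44^2 = 0.1936.
C*ln(N)/eps^2 ≈ 8*11.345418/0.1936 ≈ 468.8189.
m = ceil(468.8189) = 469.

469


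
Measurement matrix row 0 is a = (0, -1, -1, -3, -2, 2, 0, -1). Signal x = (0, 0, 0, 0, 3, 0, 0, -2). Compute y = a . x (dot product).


Non-zero terms: ['-2*3', '-1*-2']
Products: [-6, 2]
y = sum = -4.

-4


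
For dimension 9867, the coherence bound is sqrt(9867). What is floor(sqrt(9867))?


99^2 = 9801 <= 9867 < 10000 = 100^2, so 99 <= sqrt(9867) < 100.
floor(sqrt(9867)) = 99.

99


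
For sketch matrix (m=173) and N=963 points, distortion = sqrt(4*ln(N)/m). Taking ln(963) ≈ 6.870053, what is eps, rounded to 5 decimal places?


ln(963) ≈ 6.870053.
4*ln(N)/m ≈ 4*6.870053/173 ≈ 0.15884516.
eps = sqrt(0.15884516) ≈ 0.3985538 ≈ 0.39855.

0.39855


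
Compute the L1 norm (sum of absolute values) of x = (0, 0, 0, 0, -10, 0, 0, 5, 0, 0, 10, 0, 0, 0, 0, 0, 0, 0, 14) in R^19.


Non-zero entries: [(4, -10), (7, 5), (10, 10), (18, 14)]
Absolute values: [10, 5, 10, 14]
||x||_1 = sum = 39.

39


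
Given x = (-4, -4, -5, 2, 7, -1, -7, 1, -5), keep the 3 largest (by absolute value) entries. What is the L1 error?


Sorted |x_i| descending: [7, 7, 5, 5, 4, 4, 2, 1, 1]
Keep top 3: [7, 7, 5]
Tail entries: [5, 4, 4, 2, 1, 1]
L1 error = sum of tail = 17.

17


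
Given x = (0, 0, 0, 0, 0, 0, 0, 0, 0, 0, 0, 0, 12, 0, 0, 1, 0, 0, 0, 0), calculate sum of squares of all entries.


Non-zero entries: [(12, 12), (15, 1)]
Squares: [144, 1]
||x||_2^2 = sum = 145.

145


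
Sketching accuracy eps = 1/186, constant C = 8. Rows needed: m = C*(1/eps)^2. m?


1/eps = 186.
(1/eps)^2 = 34596.
m = 8*34596 = 276768.

276768


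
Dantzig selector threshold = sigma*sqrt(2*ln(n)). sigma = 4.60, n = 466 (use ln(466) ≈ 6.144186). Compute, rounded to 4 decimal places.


ln(466) ≈ 6.144186.
2*ln(n) ≈ 12.288372.
sqrt(2*ln(n)) ≈ sqrt(12.288372) ≈ 3.505477.
threshold ≈ 4.60*3.505477 = 16.1251942 ≈ 16.1252.

16.1252


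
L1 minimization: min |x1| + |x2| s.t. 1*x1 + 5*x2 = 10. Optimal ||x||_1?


Axis intercepts:
  x1 = 10, x2 = 0: L1 = 10
  x1 = 0, x2 = 2: L1 = 2
x* = (0, 2)
||x*||_1 = 2.

2


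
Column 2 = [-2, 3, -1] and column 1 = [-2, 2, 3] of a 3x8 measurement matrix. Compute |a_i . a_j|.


Inner product: -2*-2 + 3*2 + -1*3
Products: [4, 6, -3]
Sum = 7.
|dot| = 7.

7


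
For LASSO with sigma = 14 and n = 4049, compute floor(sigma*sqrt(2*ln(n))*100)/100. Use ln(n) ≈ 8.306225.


ln(4049) ≈ 8.306225.
2*ln(n) ≈ 16.61245.
sqrt(2*ln(n)) ≈ sqrt(16.61245) ≈ 4.075837.
lambda ≈ 14*4.075837 = 57.061718.
floor(lambda*100)/100 = 57.06.

57.06


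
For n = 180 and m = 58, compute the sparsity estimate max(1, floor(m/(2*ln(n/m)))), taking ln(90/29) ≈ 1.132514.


n/m = 180/58 = 90/29.
ln(n/m) ≈ 1.132514.
2*ln(n/m) ≈ 2.265028.
m/(2*ln(n/m)) ≈ 58/2.265028 ≈ 25.6067.
floor = 25.
k_max = max(1, 25) = 25.

25


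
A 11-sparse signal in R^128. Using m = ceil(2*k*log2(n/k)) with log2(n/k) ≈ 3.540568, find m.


log2(n/k) = log2(128/11) ≈ 3.540568.
2*k*log2(n/k) ≈ 2*11*3.540568 = 77.892496.
m = ceil(77.892496) = 78.

78


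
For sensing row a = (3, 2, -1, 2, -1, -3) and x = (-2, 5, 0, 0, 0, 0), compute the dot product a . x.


Non-zero terms: ['3*-2', '2*5']
Products: [-6, 10]
y = sum = 4.

4


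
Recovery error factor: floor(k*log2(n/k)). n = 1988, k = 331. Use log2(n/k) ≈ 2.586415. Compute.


log2(n/k) = log2(1988/331) ≈ 2.586415.
k*log2(n/k) ≈ 331*2.586415 = 856.103365.
floor(856.103365) = 856.

856


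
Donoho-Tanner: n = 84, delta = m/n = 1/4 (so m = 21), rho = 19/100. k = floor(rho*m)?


m = 1/4*84 = 21.
rho = 19/100.
rho*m = 19/100*21 = 3.99.
k = floor(3.99) = 3.

3


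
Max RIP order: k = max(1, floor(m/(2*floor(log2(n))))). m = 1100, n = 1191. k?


floor(log2(1191)) = 10.
2*10 = 20.
m/(2*floor(log2(n))) = 1100/20 ≈ 55.0.
floor = 55.
k = max(1, 55) = 55.

55


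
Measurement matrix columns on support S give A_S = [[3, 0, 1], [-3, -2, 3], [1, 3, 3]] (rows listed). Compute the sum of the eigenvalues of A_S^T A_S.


Sum of eigenvalues of A_S^T A_S = trace(A_S^T A_S) = sum of squared column norms of A_S.
A_S^T A_S diagonal: [19, 13, 19].
trace = 19 + 13 + 19 = 51.

51


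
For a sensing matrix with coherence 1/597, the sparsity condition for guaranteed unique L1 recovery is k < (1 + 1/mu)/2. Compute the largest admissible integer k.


1/mu = 597.
1 + 1/mu = 598.
(1 + 1/mu)/2 = 299 is an integer and the inequality is strict, so k_max = 299 - 1 = 298.

298


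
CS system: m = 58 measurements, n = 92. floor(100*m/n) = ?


100*m/n = 100*58/92 ≈ 63.0435.
floor = 63.

63


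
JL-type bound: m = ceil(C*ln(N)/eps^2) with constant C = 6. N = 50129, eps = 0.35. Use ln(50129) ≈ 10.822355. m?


ln(50129) ≈ 10.822355.
eps^2 = 0.35^2 = 0.1225.
C*ln(N)/eps^2 ≈ 6*10.822355/0.1225 ≈ 530.0745.
m = ceil(530.0745) = 531.

531


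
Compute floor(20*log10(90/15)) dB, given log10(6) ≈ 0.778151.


||x||/||e|| = 90/15 = 6.
log10(6) ≈ 0.778151.
20*log10(||x||/||e||) ≈ 20*0.778151 = 15.56302.
floor(15.56302) = 15.

15


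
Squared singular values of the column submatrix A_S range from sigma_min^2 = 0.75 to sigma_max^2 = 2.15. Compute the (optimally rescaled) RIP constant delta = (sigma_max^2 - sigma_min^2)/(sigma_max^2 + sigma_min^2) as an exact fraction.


lambda_max - lambda_min = 2.15 - 0.75 = 1.40.
lambda_max + lambda_min = 2.15 + 0.75 = 2.90.
delta = 1.40/2.90 = 140/290 = 14/29.

14/29


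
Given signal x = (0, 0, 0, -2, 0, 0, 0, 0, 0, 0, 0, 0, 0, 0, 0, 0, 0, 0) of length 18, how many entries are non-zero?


Non-zero positions: [3].
Sparsity = 1.

1


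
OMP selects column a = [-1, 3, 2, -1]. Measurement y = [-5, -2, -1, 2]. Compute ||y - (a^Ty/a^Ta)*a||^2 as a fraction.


a^T a = 15.
a^T y = -5.
coeff = -5/15 = -1/3.
||r||^2 = 97/3.

97/3


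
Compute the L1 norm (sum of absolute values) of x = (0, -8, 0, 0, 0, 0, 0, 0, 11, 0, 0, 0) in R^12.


Non-zero entries: [(1, -8), (8, 11)]
Absolute values: [8, 11]
||x||_1 = sum = 19.

19


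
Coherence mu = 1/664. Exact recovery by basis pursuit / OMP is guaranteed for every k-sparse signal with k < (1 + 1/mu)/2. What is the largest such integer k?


1/mu = 664.
1 + 1/mu = 665.
(1 + 1/mu)/2 = 332.5 is not an integer, so k_max = floor(332.5) = 332.

332


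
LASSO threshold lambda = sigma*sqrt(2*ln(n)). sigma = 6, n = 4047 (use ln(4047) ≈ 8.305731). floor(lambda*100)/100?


ln(4047) ≈ 8.305731.
2*ln(n) ≈ 16.611462.
sqrt(2*ln(n)) ≈ sqrt(16.611462) ≈ 4.075716.
lambda ≈ 6*4.075716 = 24.454296.
floor(lambda*100)/100 = 24.45.

24.45


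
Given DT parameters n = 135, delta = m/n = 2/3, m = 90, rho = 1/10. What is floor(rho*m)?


m = 2/3*135 = 90.
rho = 1/10.
rho*m = 1/10*90 = 9.
k = floor(9) = 9.

9


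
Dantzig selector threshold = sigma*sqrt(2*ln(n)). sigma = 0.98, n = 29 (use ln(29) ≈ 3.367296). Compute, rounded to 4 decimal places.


ln(29) ≈ 3.367296.
2*ln(n) ≈ 6.734592.
sqrt(2*ln(n)) ≈ sqrt(6.734592) ≈ 2.595109.
threshold ≈ 0.98*2.595109 = 2.54320682 ≈ 2.5432.

2.5432


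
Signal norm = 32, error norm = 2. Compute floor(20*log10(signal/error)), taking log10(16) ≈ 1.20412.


||x||/||e|| = 32/2 = 16.
log10(16) ≈ 1.20412.
20*log10(||x||/||e||) ≈ 20*1.20412 = 24.0824.
floor(24.0824) = 24.

24


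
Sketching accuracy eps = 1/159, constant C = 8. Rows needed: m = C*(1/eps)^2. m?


1/eps = 159.
(1/eps)^2 = 25281.
m = 8*25281 = 202248.

202248


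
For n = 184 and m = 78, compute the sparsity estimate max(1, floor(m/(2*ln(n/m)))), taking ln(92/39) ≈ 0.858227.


n/m = 184/78 = 92/39.
ln(n/m) ≈ 0.858227.
2*ln(n/m) ≈ 1.716454.
m/(2*ln(n/m)) ≈ 78/1.716454 ≈ 45.4425.
floor = 45.
k_max = max(1, 45) = 45.

45


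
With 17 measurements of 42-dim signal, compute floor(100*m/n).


100*m/n = 100*17/42 ≈ 40.4762.
floor = 40.

40


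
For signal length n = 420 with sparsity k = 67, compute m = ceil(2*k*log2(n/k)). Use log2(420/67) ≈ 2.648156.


log2(n/k) = log2(420/67) ≈ 2.648156.
2*k*log2(n/k) ≈ 2*67*2.648156 = 354.852904.
m = ceil(354.852904) = 355.

355


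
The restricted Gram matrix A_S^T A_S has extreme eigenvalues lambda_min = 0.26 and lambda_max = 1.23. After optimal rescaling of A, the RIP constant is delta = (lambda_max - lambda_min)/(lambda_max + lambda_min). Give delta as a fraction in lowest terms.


lambda_max - lambda_min = 1.23 - 0.26 = 0.97.
lambda_max + lambda_min = 1.23 + 0.26 = 1.49.
delta = 0.97/1.49 = 97/149.

97/149


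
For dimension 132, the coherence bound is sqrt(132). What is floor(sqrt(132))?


11^2 = 121 <= 132 < 144 = 12^2, so 11 <= sqrt(132) < 12.
floor(sqrt(132)) = 11.

11


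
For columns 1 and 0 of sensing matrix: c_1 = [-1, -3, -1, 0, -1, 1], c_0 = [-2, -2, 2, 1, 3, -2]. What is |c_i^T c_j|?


Inner product: -1*-2 + -3*-2 + -1*2 + 0*1 + -1*3 + 1*-2
Products: [2, 6, -2, 0, -3, -2]
Sum = 1.
|dot| = 1.

1


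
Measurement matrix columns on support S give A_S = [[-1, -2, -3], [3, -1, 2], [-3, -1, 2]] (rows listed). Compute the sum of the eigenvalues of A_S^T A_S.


Sum of eigenvalues of A_S^T A_S = trace(A_S^T A_S) = sum of squared column norms of A_S.
A_S^T A_S diagonal: [19, 6, 17].
trace = 19 + 6 + 17 = 42.

42


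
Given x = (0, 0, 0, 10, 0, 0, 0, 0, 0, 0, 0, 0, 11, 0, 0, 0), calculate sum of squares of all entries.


Non-zero entries: [(3, 10), (12, 11)]
Squares: [100, 121]
||x||_2^2 = sum = 221.

221


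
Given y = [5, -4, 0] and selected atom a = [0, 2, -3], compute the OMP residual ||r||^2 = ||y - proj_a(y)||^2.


a^T a = 13.
a^T y = -8.
coeff = -8/13 = -8/13.
||r||^2 = 469/13.

469/13


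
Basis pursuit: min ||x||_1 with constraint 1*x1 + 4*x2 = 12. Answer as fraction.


Axis intercepts:
  x1 = 12, x2 = 0: L1 = 12
  x1 = 0, x2 = 3: L1 = 3
x* = (0, 3)
||x*||_1 = 3.

3


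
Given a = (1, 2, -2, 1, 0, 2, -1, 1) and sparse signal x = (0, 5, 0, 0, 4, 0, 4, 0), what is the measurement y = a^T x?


Non-zero terms: ['2*5', '0*4', '-1*4']
Products: [10, 0, -4]
y = sum = 6.

6


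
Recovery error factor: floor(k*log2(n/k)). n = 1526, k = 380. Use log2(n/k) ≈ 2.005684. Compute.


log2(n/k) = log2(1526/380) ≈ 2.005684.
k*log2(n/k) ≈ 380*2.005684 = 762.15992.
floor(762.15992) = 762.

762


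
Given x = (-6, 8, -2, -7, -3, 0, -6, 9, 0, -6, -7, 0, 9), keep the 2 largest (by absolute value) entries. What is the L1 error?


Sorted |x_i| descending: [9, 9, 8, 7, 7, 6, 6, 6, 3, 2, 0, 0, 0]
Keep top 2: [9, 9]
Tail entries: [8, 7, 7, 6, 6, 6, 3, 2, 0, 0, 0]
L1 error = sum of tail = 45.

45


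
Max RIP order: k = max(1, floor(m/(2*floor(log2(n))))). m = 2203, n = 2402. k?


floor(log2(2402)) = 11.
2*11 = 22.
m/(2*floor(log2(n))) = 2203/22 ≈ 100.1364.
floor = 100.
k = max(1, 100) = 100.

100


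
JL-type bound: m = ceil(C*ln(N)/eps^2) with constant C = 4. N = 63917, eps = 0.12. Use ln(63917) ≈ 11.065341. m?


ln(63917) ≈ 11.065341.
eps^2 = 0.12^2 = 0.0144.
C*ln(N)/eps^2 ≈ 4*11.065341/0.0144 ≈ 3073.7058.
m = ceil(3073.7058) = 3074.

3074


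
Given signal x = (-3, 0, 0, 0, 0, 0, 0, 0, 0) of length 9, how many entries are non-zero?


Non-zero positions: [0].
Sparsity = 1.

1


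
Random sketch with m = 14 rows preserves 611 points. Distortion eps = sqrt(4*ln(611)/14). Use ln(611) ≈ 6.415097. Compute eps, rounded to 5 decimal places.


ln(611) ≈ 6.415097.
4*ln(N)/m ≈ 4*6.415097/14 ≈ 1.83288486.
eps = sqrt(1.83288486) ≈ 1.3538408 ≈ 1.35384.

1.35384


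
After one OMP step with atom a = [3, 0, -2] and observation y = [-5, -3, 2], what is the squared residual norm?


a^T a = 13.
a^T y = -19.
coeff = -19/13 = -19/13.
||r||^2 = 133/13.

133/13


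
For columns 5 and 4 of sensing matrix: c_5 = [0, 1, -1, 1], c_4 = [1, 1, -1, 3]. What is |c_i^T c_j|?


Inner product: 0*1 + 1*1 + -1*-1 + 1*3
Products: [0, 1, 1, 3]
Sum = 5.
|dot| = 5.

5


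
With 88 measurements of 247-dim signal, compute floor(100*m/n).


100*m/n = 100*88/247 ≈ 35.6275.
floor = 35.

35


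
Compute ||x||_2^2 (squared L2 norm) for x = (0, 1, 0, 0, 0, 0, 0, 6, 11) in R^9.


Non-zero entries: [(1, 1), (7, 6), (8, 11)]
Squares: [1, 36, 121]
||x||_2^2 = sum = 158.

158


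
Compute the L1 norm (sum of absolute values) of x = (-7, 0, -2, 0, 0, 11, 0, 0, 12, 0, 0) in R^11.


Non-zero entries: [(0, -7), (2, -2), (5, 11), (8, 12)]
Absolute values: [7, 2, 11, 12]
||x||_1 = sum = 32.

32


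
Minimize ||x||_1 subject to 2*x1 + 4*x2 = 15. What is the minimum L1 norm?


Axis intercepts:
  x1 = 15/2, x2 = 0: L1 = 15/2
  x1 = 0, x2 = 15/4: L1 = 15/4
x* = (0, 15/4)
||x*||_1 = 15/4.

15/4


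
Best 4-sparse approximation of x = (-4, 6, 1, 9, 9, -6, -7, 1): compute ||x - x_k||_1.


Sorted |x_i| descending: [9, 9, 7, 6, 6, 4, 1, 1]
Keep top 4: [9, 9, 7, 6]
Tail entries: [6, 4, 1, 1]
L1 error = sum of tail = 12.

12


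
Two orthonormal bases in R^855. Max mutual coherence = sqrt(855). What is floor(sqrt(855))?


29^2 = 841 <= 855 < 900 = 30^2, so 29 <= sqrt(855) < 30.
floor(sqrt(855)) = 29.

29


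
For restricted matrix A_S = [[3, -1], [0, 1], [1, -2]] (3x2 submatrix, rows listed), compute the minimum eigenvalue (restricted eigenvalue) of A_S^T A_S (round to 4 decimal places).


A_S^T A_S = [[10, -5], [-5, 6]].
trace = 16.
det = 35.
disc = trace^2 - 4*det = 256 - 4*35 = 116.
sqrt(116) ≈ 10.770330.
lam_min = (16 - sqrt(116))/2 ≈ (16 - 10.770330)/2 = 2.614835 ≈ 2.6148.

2.6148


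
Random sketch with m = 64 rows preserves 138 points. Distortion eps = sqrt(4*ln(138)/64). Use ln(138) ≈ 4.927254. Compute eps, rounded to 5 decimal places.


ln(138) ≈ 4.927254.
4*ln(N)/m ≈ 4*4.927254/64 ≈ 0.30795337.
eps = sqrt(0.30795337) ≈ 0.5549355 ≈ 0.55494.

0.55494


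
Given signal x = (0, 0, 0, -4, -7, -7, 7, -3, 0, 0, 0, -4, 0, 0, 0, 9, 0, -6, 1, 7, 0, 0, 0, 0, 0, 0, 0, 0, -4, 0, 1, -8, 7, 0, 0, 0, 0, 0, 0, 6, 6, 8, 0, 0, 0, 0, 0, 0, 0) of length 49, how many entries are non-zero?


Non-zero positions: [3, 4, 5, 6, 7, 11, 15, 17, 18, 19, 28, 30, 31, 32, 39, 40, 41].
Sparsity = 17.

17


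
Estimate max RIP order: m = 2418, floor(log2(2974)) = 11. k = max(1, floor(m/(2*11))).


floor(log2(2974)) = 11.
2*11 = 22.
m/(2*floor(log2(n))) = 2418/22 ≈ 109.9091.
floor = 109.
k = max(1, 109) = 109.

109


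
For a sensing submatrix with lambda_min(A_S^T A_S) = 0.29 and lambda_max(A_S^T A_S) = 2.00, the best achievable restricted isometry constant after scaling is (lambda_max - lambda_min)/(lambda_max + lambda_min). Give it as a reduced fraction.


lambda_max - lambda_min = 2.00 - 0.29 = 1.71.
lambda_max + lambda_min = 2.00 + 0.29 = 2.29.
delta = 1.71/2.29 = 171/229.

171/229


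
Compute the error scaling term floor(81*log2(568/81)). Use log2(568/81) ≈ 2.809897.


log2(n/k) = log2(568/81) ≈ 2.809897.
k*log2(n/k) ≈ 81*2.809897 = 227.601657.
floor(227.601657) = 227.

227


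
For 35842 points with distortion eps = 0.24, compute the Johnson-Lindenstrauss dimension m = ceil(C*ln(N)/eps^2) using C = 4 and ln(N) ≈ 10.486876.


ln(35842) ≈ 10.486876.
eps^2 = 0.24^2 = 0.0576.
C*ln(N)/eps^2 ≈ 4*10.486876/0.0576 ≈ 728.2553.
m = ceil(728.2553) = 729.

729


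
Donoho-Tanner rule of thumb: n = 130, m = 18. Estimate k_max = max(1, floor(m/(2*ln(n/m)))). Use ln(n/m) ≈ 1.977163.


n/m = 130/18 = 65/9.
ln(n/m) ≈ 1.977163.
2*ln(n/m) ≈ 3.954326.
m/(2*ln(n/m)) ≈ 18/3.954326 ≈ 4.552.
floor = 4.
k_max = max(1, 4) = 4.

4
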